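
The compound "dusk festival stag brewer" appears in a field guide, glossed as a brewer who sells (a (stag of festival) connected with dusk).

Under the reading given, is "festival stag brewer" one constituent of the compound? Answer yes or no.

no

The top-level split is [dusk festival stag] [brewer]; the full structure is [[dusk [festival stag]] brewer].
"festival stag brewer" straddles a constituent boundary, so it is not a single unit.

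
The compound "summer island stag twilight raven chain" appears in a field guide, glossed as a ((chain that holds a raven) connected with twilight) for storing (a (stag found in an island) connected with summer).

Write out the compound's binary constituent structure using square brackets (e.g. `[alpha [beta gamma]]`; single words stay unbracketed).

The outermost head in the paraphrase is "chain" (specifically "twilight raven chain"), modified by "summer island stag".
"summer island stag" → head "stag" (specifically "island stag"), modifier "summer".
"island stag" → head "stag", modifier "island".
"twilight raven chain" → head "chain" (specifically "raven chain"), modifier "twilight".
"raven chain" → head "chain", modifier "raven".
Assembled: [[summer [island stag]] [twilight [raven chain]]].

[[summer [island stag]] [twilight [raven chain]]]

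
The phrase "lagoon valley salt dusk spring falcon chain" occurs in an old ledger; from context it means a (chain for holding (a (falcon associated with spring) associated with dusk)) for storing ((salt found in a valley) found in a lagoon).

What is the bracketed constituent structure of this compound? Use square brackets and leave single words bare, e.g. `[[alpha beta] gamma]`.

The outermost head in the paraphrase is "chain" (specifically "dusk spring falcon chain"), modified by "lagoon valley salt".
"lagoon valley salt" → head "salt" (specifically "valley salt"), modifier "lagoon".
"valley salt" → head "salt", modifier "valley".
"dusk spring falcon chain" → head "chain", modifier "dusk spring falcon".
"dusk spring falcon" → head "falcon" (specifically "spring falcon"), modifier "dusk".
"spring falcon" → head "falcon", modifier "spring".
So the structure is [[lagoon [valley salt]] [[dusk [spring falcon]] chain]].

[[lagoon [valley salt]] [[dusk [spring falcon]] chain]]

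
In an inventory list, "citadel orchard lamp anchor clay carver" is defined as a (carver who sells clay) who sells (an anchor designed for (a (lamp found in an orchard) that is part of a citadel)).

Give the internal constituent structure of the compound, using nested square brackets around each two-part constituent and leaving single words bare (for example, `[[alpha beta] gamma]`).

Whole compound: head "carver" (specifically "clay carver"), modifier "citadel orchard lamp anchor".
Within "citadel orchard lamp anchor", the head is "anchor" and the modifier is "citadel orchard lamp".
Within "citadel orchard lamp", the head is "lamp" (specifically "orchard lamp") and the modifier is "citadel".
Within "orchard lamp", the head is "lamp" and the modifier is "orchard".
Within "clay carver", the head is "carver" and the modifier is "clay".
So the structure is [[[citadel [orchard lamp]] anchor] [clay carver]].

[[[citadel [orchard lamp]] anchor] [clay carver]]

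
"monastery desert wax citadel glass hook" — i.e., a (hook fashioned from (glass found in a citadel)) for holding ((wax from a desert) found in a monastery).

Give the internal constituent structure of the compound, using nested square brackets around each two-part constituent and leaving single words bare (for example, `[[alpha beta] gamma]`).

Overall it is a kind of hook (specifically "citadel glass hook"); the modifier is "monastery desert wax".
"monastery desert wax" → head "wax" (specifically "desert wax"), modifier "monastery".
"desert wax" → head "wax", modifier "desert".
"citadel glass hook" → head "hook", modifier "citadel glass".
"citadel glass" → head "glass", modifier "citadel".
Putting it together: [[monastery [desert wax]] [[citadel glass] hook]].

[[monastery [desert wax]] [[citadel glass] hook]]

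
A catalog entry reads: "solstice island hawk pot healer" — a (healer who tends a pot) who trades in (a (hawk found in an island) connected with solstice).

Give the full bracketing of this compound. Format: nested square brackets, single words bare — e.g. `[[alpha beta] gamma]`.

Whole compound: head "healer" (specifically "pot healer"), modifier "solstice island hawk".
Inside "solstice island hawk": head "hawk" (specifically "island hawk"), modifier "solstice".
Inside "island hawk": head "hawk", modifier "island".
Inside "pot healer": head "healer", modifier "pot".
Putting it together: [[solstice [island hawk]] [pot healer]].

[[solstice [island hawk]] [pot healer]]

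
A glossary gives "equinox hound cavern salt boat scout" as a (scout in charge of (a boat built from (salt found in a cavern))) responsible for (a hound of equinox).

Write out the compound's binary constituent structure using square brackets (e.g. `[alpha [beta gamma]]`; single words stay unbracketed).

[[equinox hound] [[[cavern salt] boat] scout]]

At the top level: head "scout" (specifically "cavern salt boat scout"); modifier "equinox hound".
Inside "equinox hound": head "hound", modifier "equinox".
Inside "cavern salt boat scout": head "scout", modifier "cavern salt boat".
Inside "cavern salt boat": head "boat", modifier "cavern salt".
Inside "cavern salt": head "salt", modifier "cavern".
Assembled: [[equinox hound] [[[cavern salt] boat] scout]].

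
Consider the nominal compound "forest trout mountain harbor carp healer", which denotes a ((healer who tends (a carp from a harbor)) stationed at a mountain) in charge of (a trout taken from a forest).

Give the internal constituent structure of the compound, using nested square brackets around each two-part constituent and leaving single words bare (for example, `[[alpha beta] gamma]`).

[[forest trout] [mountain [[harbor carp] healer]]]

At the top level: head "healer" (specifically "mountain harbor carp healer"); modifier "forest trout".
Inside "forest trout": head "trout", modifier "forest".
Inside "mountain harbor carp healer": head "healer" (specifically "harbor carp healer"), modifier "mountain".
Inside "harbor carp healer": head "healer", modifier "harbor carp".
Inside "harbor carp": head "carp", modifier "harbor".
Putting it together: [[forest trout] [mountain [[harbor carp] healer]]].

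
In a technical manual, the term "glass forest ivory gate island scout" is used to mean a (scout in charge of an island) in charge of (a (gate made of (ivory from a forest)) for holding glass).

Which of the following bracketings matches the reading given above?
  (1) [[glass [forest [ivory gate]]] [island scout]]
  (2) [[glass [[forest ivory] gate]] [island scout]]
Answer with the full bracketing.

The paraphrase's head is the "scout" part ("island scout"); its modifier is "glass forest ivory gate".
That top-level split, carried through the inner groups, gives [[glass [[forest ivory] gate]] [island scout]].

[[glass [[forest ivory] gate]] [island scout]]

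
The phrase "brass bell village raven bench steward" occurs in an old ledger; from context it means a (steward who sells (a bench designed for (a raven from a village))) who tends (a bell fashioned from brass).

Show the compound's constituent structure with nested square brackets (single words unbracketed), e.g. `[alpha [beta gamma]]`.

Overall it is a kind of steward (specifically "village raven bench steward"); the modifier is "brass bell".
"brass bell" → head "bell", modifier "brass".
"village raven bench steward" → head "steward", modifier "village raven bench".
"village raven bench" → head "bench", modifier "village raven".
"village raven" → head "raven", modifier "village".
Assembled: [[brass bell] [[[village raven] bench] steward]].

[[brass bell] [[[village raven] bench] steward]]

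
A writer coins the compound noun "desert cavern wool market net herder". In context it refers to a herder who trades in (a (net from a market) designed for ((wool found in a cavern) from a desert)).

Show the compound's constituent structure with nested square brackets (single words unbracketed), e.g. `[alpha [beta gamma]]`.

Overall it is a kind of herder; the modifier is "desert cavern wool market net".
Inside "desert cavern wool market net": head "net" (specifically "market net"), modifier "desert cavern wool".
Inside "desert cavern wool": head "wool" (specifically "cavern wool"), modifier "desert".
Inside "cavern wool": head "wool", modifier "cavern".
Inside "market net": head "net", modifier "market".
Putting it together: [[[desert [cavern wool]] [market net]] herder].

[[[desert [cavern wool]] [market net]] herder]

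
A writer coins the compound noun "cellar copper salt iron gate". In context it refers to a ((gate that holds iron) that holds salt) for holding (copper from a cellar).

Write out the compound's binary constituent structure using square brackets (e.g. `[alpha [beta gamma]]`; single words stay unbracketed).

[[cellar copper] [salt [iron gate]]]

The outermost head in the paraphrase is "gate" (specifically "salt iron gate"), modified by "cellar copper".
Inside "cellar copper": head "copper", modifier "cellar".
Inside "salt iron gate": head "gate" (specifically "iron gate"), modifier "salt".
Inside "iron gate": head "gate", modifier "iron".
Putting it together: [[cellar copper] [salt [iron gate]]].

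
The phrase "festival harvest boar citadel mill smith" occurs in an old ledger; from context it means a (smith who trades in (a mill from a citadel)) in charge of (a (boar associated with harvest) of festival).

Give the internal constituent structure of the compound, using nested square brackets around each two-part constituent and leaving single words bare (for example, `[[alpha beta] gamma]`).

The outermost head in the paraphrase is "smith" (specifically "citadel mill smith"), modified by "festival harvest boar".
Within "festival harvest boar", the head is "boar" (specifically "harvest boar") and the modifier is "festival".
Within "harvest boar", the head is "boar" and the modifier is "harvest".
Within "citadel mill smith", the head is "smith" and the modifier is "citadel mill".
Within "citadel mill", the head is "mill" and the modifier is "citadel".
So the structure is [[festival [harvest boar]] [[citadel mill] smith]].

[[festival [harvest boar]] [[citadel mill] smith]]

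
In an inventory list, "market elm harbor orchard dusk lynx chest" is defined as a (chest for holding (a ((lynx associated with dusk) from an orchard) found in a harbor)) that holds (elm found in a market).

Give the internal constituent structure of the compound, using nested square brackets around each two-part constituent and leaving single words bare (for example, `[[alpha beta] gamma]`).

[[market elm] [[harbor [orchard [dusk lynx]]] chest]]

Overall it is a kind of chest (specifically "harbor orchard dusk lynx chest"); the modifier is "market elm".
Within "market elm", the head is "elm" and the modifier is "market".
Within "harbor orchard dusk lynx chest", the head is "chest" and the modifier is "harbor orchard dusk lynx".
Within "harbor orchard dusk lynx", the head is "lynx" (specifically "orchard dusk lynx") and the modifier is "harbor".
Within "orchard dusk lynx", the head is "lynx" (specifically "dusk lynx") and the modifier is "orchard".
Within "dusk lynx", the head is "lynx" and the modifier is "dusk".
Putting it together: [[market elm] [[harbor [orchard [dusk lynx]]] chest]].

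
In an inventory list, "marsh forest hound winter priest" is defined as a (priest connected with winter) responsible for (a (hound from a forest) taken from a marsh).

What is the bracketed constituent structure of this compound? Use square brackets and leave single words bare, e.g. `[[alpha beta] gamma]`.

Overall it is a kind of priest (specifically "winter priest"); the modifier is "marsh forest hound".
"marsh forest hound" → head "hound" (specifically "forest hound"), modifier "marsh".
"forest hound" → head "hound", modifier "forest".
"winter priest" → head "priest", modifier "winter".
So the structure is [[marsh [forest hound]] [winter priest]].

[[marsh [forest hound]] [winter priest]]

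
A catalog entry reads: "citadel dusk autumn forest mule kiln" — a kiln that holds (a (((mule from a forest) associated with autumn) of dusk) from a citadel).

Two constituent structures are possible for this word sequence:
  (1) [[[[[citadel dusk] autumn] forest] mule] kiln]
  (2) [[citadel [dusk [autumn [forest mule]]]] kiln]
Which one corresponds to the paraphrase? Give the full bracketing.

[[citadel [dusk [autumn [forest mule]]]] kiln]

The paraphrase's head is the "kiln" part ("kiln"); its modifier is "citadel dusk autumn forest mule".
That top-level split, carried through the inner groups, gives [[citadel [dusk [autumn [forest mule]]]] kiln].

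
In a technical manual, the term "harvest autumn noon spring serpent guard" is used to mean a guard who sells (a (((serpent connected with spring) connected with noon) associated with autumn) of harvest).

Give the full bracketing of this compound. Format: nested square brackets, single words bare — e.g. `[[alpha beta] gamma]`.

[[harvest [autumn [noon [spring serpent]]]] guard]

At the top level: head "guard"; modifier "harvest autumn noon spring serpent".
Inside "harvest autumn noon spring serpent": head "serpent" (specifically "autumn noon spring serpent"), modifier "harvest".
Inside "autumn noon spring serpent": head "serpent" (specifically "noon spring serpent"), modifier "autumn".
Inside "noon spring serpent": head "serpent" (specifically "spring serpent"), modifier "noon".
Inside "spring serpent": head "serpent", modifier "spring".
Putting it together: [[harvest [autumn [noon [spring serpent]]]] guard].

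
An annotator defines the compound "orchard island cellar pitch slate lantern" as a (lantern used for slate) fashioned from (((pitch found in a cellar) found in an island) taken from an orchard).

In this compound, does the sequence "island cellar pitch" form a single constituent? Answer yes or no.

The paraphrase groups the words so that "island cellar pitch" is one unit: it corresponds to a single parenthesized sub-phrase.
The full structure is [[orchard [island [cellar pitch]]] [slate lantern]], in which [island cellar pitch] is a constituent.

yes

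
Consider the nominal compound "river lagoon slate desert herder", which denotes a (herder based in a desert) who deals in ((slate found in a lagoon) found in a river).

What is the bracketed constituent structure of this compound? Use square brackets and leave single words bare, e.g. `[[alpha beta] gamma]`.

At the top level: head "herder" (specifically "desert herder"); modifier "river lagoon slate".
Within "river lagoon slate", the head is "slate" (specifically "lagoon slate") and the modifier is "river".
Within "lagoon slate", the head is "slate" and the modifier is "lagoon".
Within "desert herder", the head is "herder" and the modifier is "desert".
Putting it together: [[river [lagoon slate]] [desert herder]].

[[river [lagoon slate]] [desert herder]]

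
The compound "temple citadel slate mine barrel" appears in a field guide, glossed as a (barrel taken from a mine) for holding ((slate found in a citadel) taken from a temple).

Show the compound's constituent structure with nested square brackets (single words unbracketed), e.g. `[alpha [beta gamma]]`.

The outermost head in the paraphrase is "barrel" (specifically "mine barrel"), modified by "temple citadel slate".
Inside "temple citadel slate": head "slate" (specifically "citadel slate"), modifier "temple".
Inside "citadel slate": head "slate", modifier "citadel".
Inside "mine barrel": head "barrel", modifier "mine".
So the structure is [[temple [citadel slate]] [mine barrel]].

[[temple [citadel slate]] [mine barrel]]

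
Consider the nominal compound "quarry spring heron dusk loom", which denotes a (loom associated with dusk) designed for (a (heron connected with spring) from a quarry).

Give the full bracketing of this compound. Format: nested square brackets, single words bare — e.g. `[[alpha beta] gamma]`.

At the top level: head "loom" (specifically "dusk loom"); modifier "quarry spring heron".
"quarry spring heron" → head "heron" (specifically "spring heron"), modifier "quarry".
"spring heron" → head "heron", modifier "spring".
"dusk loom" → head "loom", modifier "dusk".
Putting it together: [[quarry [spring heron]] [dusk loom]].

[[quarry [spring heron]] [dusk loom]]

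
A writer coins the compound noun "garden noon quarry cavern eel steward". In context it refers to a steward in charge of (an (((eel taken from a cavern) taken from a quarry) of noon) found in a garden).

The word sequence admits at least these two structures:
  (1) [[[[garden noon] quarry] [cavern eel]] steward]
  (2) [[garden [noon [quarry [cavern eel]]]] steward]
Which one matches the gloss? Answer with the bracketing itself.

The paraphrase's head is the "steward" part ("steward"); its modifier is "garden noon quarry cavern eel".
That top-level split, carried through the inner groups, gives [[garden [noon [quarry [cavern eel]]]] steward].

[[garden [noon [quarry [cavern eel]]]] steward]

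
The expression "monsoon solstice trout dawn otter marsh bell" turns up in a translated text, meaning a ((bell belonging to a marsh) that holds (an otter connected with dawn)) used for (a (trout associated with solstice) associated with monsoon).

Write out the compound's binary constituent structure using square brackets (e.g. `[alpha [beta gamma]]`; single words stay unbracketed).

The outermost head in the paraphrase is "bell" (specifically "dawn otter marsh bell"), modified by "monsoon solstice trout".
"monsoon solstice trout" → head "trout" (specifically "solstice trout"), modifier "monsoon".
"solstice trout" → head "trout", modifier "solstice".
"dawn otter marsh bell" → head "bell" (specifically "marsh bell"), modifier "dawn otter".
"dawn otter" → head "otter", modifier "dawn".
"marsh bell" → head "bell", modifier "marsh".
So the structure is [[monsoon [solstice trout]] [[dawn otter] [marsh bell]]].

[[monsoon [solstice trout]] [[dawn otter] [marsh bell]]]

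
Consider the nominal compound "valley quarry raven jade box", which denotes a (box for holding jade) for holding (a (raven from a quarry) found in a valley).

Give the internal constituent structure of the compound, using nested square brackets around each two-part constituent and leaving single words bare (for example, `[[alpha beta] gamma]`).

The outermost head in the paraphrase is "box" (specifically "jade box"), modified by "valley quarry raven".
Within "valley quarry raven", the head is "raven" (specifically "quarry raven") and the modifier is "valley".
Within "quarry raven", the head is "raven" and the modifier is "quarry".
Within "jade box", the head is "box" and the modifier is "jade".
Putting it together: [[valley [quarry raven]] [jade box]].

[[valley [quarry raven]] [jade box]]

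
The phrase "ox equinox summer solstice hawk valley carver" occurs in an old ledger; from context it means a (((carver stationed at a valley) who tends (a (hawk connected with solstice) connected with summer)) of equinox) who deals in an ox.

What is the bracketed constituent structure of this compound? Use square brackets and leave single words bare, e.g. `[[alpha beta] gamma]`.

[ox [equinox [[summer [solstice hawk]] [valley carver]]]]

The outermost head in the paraphrase is "carver" (specifically "equinox summer solstice hawk valley carver"), modified by "ox".
"equinox summer solstice hawk valley carver" → head "carver" (specifically "summer solstice hawk valley carver"), modifier "equinox".
"summer solstice hawk valley carver" → head "carver" (specifically "valley carver"), modifier "summer solstice hawk".
"summer solstice hawk" → head "hawk" (specifically "solstice hawk"), modifier "summer".
"solstice hawk" → head "hawk", modifier "solstice".
"valley carver" → head "carver", modifier "valley".
Assembled: [ox [equinox [[summer [solstice hawk]] [valley carver]]]].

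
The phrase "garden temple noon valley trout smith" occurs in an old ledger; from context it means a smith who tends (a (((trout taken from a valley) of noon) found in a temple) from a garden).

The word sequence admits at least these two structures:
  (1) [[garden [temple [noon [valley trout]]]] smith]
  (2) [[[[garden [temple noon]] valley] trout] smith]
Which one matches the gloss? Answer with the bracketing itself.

[[garden [temple [noon [valley trout]]]] smith]

The paraphrase's head is the "smith" part ("smith"); its modifier is "garden temple noon valley trout".
That top-level split, carried through the inner groups, gives [[garden [temple [noon [valley trout]]]] smith].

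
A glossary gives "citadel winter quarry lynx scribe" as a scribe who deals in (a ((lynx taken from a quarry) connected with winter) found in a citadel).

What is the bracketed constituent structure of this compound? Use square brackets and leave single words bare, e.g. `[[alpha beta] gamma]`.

[[citadel [winter [quarry lynx]]] scribe]

Whole compound: head "scribe", modifier "citadel winter quarry lynx".
Inside "citadel winter quarry lynx": head "lynx" (specifically "winter quarry lynx"), modifier "citadel".
Inside "winter quarry lynx": head "lynx" (specifically "quarry lynx"), modifier "winter".
Inside "quarry lynx": head "lynx", modifier "quarry".
So the structure is [[citadel [winter [quarry lynx]]] scribe].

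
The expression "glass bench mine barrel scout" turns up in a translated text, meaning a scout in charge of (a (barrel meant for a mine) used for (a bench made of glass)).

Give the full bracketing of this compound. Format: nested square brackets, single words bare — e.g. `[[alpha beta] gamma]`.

Whole compound: head "scout", modifier "glass bench mine barrel".
Within "glass bench mine barrel", the head is "barrel" (specifically "mine barrel") and the modifier is "glass bench".
Within "glass bench", the head is "bench" and the modifier is "glass".
Within "mine barrel", the head is "barrel" and the modifier is "mine".
Putting it together: [[[glass bench] [mine barrel]] scout].

[[[glass bench] [mine barrel]] scout]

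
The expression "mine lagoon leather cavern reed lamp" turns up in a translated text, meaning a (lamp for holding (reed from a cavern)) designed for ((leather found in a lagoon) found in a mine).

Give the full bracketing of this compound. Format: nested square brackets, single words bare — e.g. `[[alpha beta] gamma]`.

Whole compound: head "lamp" (specifically "cavern reed lamp"), modifier "mine lagoon leather".
Within "mine lagoon leather", the head is "leather" (specifically "lagoon leather") and the modifier is "mine".
Within "lagoon leather", the head is "leather" and the modifier is "lagoon".
Within "cavern reed lamp", the head is "lamp" and the modifier is "cavern reed".
Within "cavern reed", the head is "reed" and the modifier is "cavern".
So the structure is [[mine [lagoon leather]] [[cavern reed] lamp]].

[[mine [lagoon leather]] [[cavern reed] lamp]]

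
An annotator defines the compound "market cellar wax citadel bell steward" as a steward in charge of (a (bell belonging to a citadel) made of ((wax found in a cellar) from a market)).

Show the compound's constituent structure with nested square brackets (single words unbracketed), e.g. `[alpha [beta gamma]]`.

Overall it is a kind of steward; the modifier is "market cellar wax citadel bell".
"market cellar wax citadel bell" → head "bell" (specifically "citadel bell"), modifier "market cellar wax".
"market cellar wax" → head "wax" (specifically "cellar wax"), modifier "market".
"cellar wax" → head "wax", modifier "cellar".
"citadel bell" → head "bell", modifier "citadel".
Assembled: [[[market [cellar wax]] [citadel bell]] steward].

[[[market [cellar wax]] [citadel bell]] steward]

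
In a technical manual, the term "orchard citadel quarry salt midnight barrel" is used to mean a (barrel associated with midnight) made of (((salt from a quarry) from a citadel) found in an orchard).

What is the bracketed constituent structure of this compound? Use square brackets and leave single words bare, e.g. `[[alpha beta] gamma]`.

[[orchard [citadel [quarry salt]]] [midnight barrel]]

At the top level: head "barrel" (specifically "midnight barrel"); modifier "orchard citadel quarry salt".
"orchard citadel quarry salt" → head "salt" (specifically "citadel quarry salt"), modifier "orchard".
"citadel quarry salt" → head "salt" (specifically "quarry salt"), modifier "citadel".
"quarry salt" → head "salt", modifier "quarry".
"midnight barrel" → head "barrel", modifier "midnight".
So the structure is [[orchard [citadel [quarry salt]]] [midnight barrel]].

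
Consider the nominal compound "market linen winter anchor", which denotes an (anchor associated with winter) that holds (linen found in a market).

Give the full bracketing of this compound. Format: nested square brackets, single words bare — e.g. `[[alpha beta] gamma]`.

Whole compound: head "anchor" (specifically "winter anchor"), modifier "market linen".
"market linen" → head "linen", modifier "market".
"winter anchor" → head "anchor", modifier "winter".
Assembled: [[market linen] [winter anchor]].

[[market linen] [winter anchor]]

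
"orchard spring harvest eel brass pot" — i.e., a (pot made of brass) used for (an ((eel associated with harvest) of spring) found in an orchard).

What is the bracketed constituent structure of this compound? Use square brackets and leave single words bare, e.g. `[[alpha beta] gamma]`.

At the top level: head "pot" (specifically "brass pot"); modifier "orchard spring harvest eel".
Within "orchard spring harvest eel", the head is "eel" (specifically "spring harvest eel") and the modifier is "orchard".
Within "spring harvest eel", the head is "eel" (specifically "harvest eel") and the modifier is "spring".
Within "harvest eel", the head is "eel" and the modifier is "harvest".
Within "brass pot", the head is "pot" and the modifier is "brass".
Putting it together: [[orchard [spring [harvest eel]]] [brass pot]].

[[orchard [spring [harvest eel]]] [brass pot]]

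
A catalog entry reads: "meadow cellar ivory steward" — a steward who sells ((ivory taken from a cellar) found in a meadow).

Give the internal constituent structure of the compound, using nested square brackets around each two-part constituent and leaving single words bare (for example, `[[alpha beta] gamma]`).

[[meadow [cellar ivory]] steward]

At the top level: head "steward"; modifier "meadow cellar ivory".
Within "meadow cellar ivory", the head is "ivory" (specifically "cellar ivory") and the modifier is "meadow".
Within "cellar ivory", the head is "ivory" and the modifier is "cellar".
Assembled: [[meadow [cellar ivory]] steward].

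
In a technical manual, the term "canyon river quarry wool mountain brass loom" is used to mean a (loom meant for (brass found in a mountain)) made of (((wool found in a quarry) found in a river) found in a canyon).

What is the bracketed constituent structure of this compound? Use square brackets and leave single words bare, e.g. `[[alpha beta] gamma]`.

Whole compound: head "loom" (specifically "mountain brass loom"), modifier "canyon river quarry wool".
Inside "canyon river quarry wool": head "wool" (specifically "river quarry wool"), modifier "canyon".
Inside "river quarry wool": head "wool" (specifically "quarry wool"), modifier "river".
Inside "quarry wool": head "wool", modifier "quarry".
Inside "mountain brass loom": head "loom", modifier "mountain brass".
Inside "mountain brass": head "brass", modifier "mountain".
So the structure is [[canyon [river [quarry wool]]] [[mountain brass] loom]].

[[canyon [river [quarry wool]]] [[mountain brass] loom]]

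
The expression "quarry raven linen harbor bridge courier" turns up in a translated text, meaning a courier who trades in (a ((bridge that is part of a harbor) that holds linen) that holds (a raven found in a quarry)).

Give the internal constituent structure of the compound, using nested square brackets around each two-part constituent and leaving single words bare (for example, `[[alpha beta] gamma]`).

[[[quarry raven] [linen [harbor bridge]]] courier]

Overall it is a kind of courier; the modifier is "quarry raven linen harbor bridge".
"quarry raven linen harbor bridge" → head "bridge" (specifically "linen harbor bridge"), modifier "quarry raven".
"quarry raven" → head "raven", modifier "quarry".
"linen harbor bridge" → head "bridge" (specifically "harbor bridge"), modifier "linen".
"harbor bridge" → head "bridge", modifier "harbor".
Putting it together: [[[quarry raven] [linen [harbor bridge]]] courier].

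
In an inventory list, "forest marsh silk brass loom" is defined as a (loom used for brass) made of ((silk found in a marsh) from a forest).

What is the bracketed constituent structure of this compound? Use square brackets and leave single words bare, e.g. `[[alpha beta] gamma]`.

[[forest [marsh silk]] [brass loom]]

Overall it is a kind of loom (specifically "brass loom"); the modifier is "forest marsh silk".
Inside "forest marsh silk": head "silk" (specifically "marsh silk"), modifier "forest".
Inside "marsh silk": head "silk", modifier "marsh".
Inside "brass loom": head "loom", modifier "brass".
Putting it together: [[forest [marsh silk]] [brass loom]].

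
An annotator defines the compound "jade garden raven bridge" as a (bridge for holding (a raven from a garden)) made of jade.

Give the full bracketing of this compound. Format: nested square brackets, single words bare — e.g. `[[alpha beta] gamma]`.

[jade [[garden raven] bridge]]

Whole compound: head "bridge" (specifically "garden raven bridge"), modifier "jade".
Inside "garden raven bridge": head "bridge", modifier "garden raven".
Inside "garden raven": head "raven", modifier "garden".
Putting it together: [jade [[garden raven] bridge]].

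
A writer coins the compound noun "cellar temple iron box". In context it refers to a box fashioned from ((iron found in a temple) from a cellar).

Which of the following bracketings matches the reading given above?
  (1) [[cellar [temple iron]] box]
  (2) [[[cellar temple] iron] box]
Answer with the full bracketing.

The paraphrase's head is the "box" part ("box"); its modifier is "cellar temple iron".
That top-level split, carried through the inner groups, gives [[cellar [temple iron]] box].

[[cellar [temple iron]] box]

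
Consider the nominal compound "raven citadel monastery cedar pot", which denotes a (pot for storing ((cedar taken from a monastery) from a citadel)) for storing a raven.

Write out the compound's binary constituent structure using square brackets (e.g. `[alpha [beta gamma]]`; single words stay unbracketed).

[raven [[citadel [monastery cedar]] pot]]

At the top level: head "pot" (specifically "citadel monastery cedar pot"); modifier "raven".
"citadel monastery cedar pot" → head "pot", modifier "citadel monastery cedar".
"citadel monastery cedar" → head "cedar" (specifically "monastery cedar"), modifier "citadel".
"monastery cedar" → head "cedar", modifier "monastery".
Putting it together: [raven [[citadel [monastery cedar]] pot]].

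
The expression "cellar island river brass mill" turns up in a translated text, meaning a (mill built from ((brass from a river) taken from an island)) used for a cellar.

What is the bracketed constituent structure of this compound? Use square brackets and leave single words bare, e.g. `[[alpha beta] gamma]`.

Whole compound: head "mill" (specifically "island river brass mill"), modifier "cellar".
Inside "island river brass mill": head "mill", modifier "island river brass".
Inside "island river brass": head "brass" (specifically "river brass"), modifier "island".
Inside "river brass": head "brass", modifier "river".
Assembled: [cellar [[island [river brass]] mill]].

[cellar [[island [river brass]] mill]]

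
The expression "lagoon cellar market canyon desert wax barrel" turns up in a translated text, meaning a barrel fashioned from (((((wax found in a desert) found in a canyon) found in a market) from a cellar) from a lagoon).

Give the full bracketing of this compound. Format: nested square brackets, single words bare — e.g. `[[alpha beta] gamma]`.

The outermost head in the paraphrase is "barrel", modified by "lagoon cellar market canyon desert wax".
"lagoon cellar market canyon desert wax" → head "wax" (specifically "cellar market canyon desert wax"), modifier "lagoon".
"cellar market canyon desert wax" → head "wax" (specifically "market canyon desert wax"), modifier "cellar".
"market canyon desert wax" → head "wax" (specifically "canyon desert wax"), modifier "market".
"canyon desert wax" → head "wax" (specifically "desert wax"), modifier "canyon".
"desert wax" → head "wax", modifier "desert".
Putting it together: [[lagoon [cellar [market [canyon [desert wax]]]]] barrel].

[[lagoon [cellar [market [canyon [desert wax]]]]] barrel]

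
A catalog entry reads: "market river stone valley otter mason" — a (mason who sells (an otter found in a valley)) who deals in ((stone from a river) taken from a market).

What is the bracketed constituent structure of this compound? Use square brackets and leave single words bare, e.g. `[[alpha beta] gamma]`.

[[market [river stone]] [[valley otter] mason]]

At the top level: head "mason" (specifically "valley otter mason"); modifier "market river stone".
"market river stone" → head "stone" (specifically "river stone"), modifier "market".
"river stone" → head "stone", modifier "river".
"valley otter mason" → head "mason", modifier "valley otter".
"valley otter" → head "otter", modifier "valley".
Putting it together: [[market [river stone]] [[valley otter] mason]].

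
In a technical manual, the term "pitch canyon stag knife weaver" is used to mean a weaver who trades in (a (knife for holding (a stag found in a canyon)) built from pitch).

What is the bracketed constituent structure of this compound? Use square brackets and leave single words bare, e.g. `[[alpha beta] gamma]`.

[[pitch [[canyon stag] knife]] weaver]

Whole compound: head "weaver", modifier "pitch canyon stag knife".
Inside "pitch canyon stag knife": head "knife" (specifically "canyon stag knife"), modifier "pitch".
Inside "canyon stag knife": head "knife", modifier "canyon stag".
Inside "canyon stag": head "stag", modifier "canyon".
Assembled: [[pitch [[canyon stag] knife]] weaver].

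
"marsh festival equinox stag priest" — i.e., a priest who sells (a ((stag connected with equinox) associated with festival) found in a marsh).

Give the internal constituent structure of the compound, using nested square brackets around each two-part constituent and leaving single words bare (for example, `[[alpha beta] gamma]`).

[[marsh [festival [equinox stag]]] priest]

At the top level: head "priest"; modifier "marsh festival equinox stag".
Within "marsh festival equinox stag", the head is "stag" (specifically "festival equinox stag") and the modifier is "marsh".
Within "festival equinox stag", the head is "stag" (specifically "equinox stag") and the modifier is "festival".
Within "equinox stag", the head is "stag" and the modifier is "equinox".
Putting it together: [[marsh [festival [equinox stag]]] priest].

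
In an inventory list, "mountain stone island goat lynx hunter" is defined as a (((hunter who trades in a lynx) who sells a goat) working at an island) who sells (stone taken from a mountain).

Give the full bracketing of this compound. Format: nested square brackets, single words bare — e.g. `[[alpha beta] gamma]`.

[[mountain stone] [island [goat [lynx hunter]]]]

At the top level: head "hunter" (specifically "island goat lynx hunter"); modifier "mountain stone".
Inside "mountain stone": head "stone", modifier "mountain".
Inside "island goat lynx hunter": head "hunter" (specifically "goat lynx hunter"), modifier "island".
Inside "goat lynx hunter": head "hunter" (specifically "lynx hunter"), modifier "goat".
Inside "lynx hunter": head "hunter", modifier "lynx".
So the structure is [[mountain stone] [island [goat [lynx hunter]]]].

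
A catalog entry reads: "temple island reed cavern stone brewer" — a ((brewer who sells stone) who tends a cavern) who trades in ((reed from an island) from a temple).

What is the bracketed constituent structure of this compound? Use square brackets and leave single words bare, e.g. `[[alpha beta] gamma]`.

[[temple [island reed]] [cavern [stone brewer]]]

Overall it is a kind of brewer (specifically "cavern stone brewer"); the modifier is "temple island reed".
Within "temple island reed", the head is "reed" (specifically "island reed") and the modifier is "temple".
Within "island reed", the head is "reed" and the modifier is "island".
Within "cavern stone brewer", the head is "brewer" (specifically "stone brewer") and the modifier is "cavern".
Within "stone brewer", the head is "brewer" and the modifier is "stone".
So the structure is [[temple [island reed]] [cavern [stone brewer]]].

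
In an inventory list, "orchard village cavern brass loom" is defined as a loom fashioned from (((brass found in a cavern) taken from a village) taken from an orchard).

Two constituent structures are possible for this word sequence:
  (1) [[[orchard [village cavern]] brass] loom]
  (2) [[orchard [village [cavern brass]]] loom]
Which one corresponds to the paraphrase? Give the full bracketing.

The paraphrase's head is the "loom" part ("loom"); its modifier is "orchard village cavern brass".
That top-level split, carried through the inner groups, gives [[orchard [village [cavern brass]]] loom].

[[orchard [village [cavern brass]]] loom]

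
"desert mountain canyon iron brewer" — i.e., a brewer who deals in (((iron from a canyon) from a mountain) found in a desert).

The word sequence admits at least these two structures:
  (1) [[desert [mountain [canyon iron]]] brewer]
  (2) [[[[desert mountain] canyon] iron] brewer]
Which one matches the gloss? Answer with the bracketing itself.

The paraphrase's head is the "brewer" part ("brewer"); its modifier is "desert mountain canyon iron".
That top-level split, carried through the inner groups, gives [[desert [mountain [canyon iron]]] brewer].

[[desert [mountain [canyon iron]]] brewer]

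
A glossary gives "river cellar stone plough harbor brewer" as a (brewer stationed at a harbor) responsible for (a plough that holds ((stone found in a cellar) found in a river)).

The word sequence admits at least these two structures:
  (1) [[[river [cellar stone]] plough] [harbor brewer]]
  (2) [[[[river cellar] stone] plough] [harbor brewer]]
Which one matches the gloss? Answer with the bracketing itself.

The paraphrase's head is the "brewer" part ("harbor brewer"); its modifier is "river cellar stone plough".
That top-level split, carried through the inner groups, gives [[[river [cellar stone]] plough] [harbor brewer]].

[[[river [cellar stone]] plough] [harbor brewer]]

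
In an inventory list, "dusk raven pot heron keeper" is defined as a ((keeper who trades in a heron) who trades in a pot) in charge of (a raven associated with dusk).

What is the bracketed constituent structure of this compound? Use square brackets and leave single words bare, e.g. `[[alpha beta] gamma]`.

[[dusk raven] [pot [heron keeper]]]

Overall it is a kind of keeper (specifically "pot heron keeper"); the modifier is "dusk raven".
Inside "dusk raven": head "raven", modifier "dusk".
Inside "pot heron keeper": head "keeper" (specifically "heron keeper"), modifier "pot".
Inside "heron keeper": head "keeper", modifier "heron".
Assembled: [[dusk raven] [pot [heron keeper]]].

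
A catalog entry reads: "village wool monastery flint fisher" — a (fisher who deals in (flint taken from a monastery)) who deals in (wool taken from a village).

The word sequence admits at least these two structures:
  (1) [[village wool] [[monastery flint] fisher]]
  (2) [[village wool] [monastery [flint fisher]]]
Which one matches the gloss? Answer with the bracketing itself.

The paraphrase's head is the "fisher" part ("monastery flint fisher"); its modifier is "village wool".
That top-level split, carried through the inner groups, gives [[village wool] [[monastery flint] fisher]].

[[village wool] [[monastery flint] fisher]]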